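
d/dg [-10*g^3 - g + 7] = -30*g^2 - 1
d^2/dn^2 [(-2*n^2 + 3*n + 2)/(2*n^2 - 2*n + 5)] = 4*(2*n^3 + 42*n^2 - 57*n - 16)/(8*n^6 - 24*n^5 + 84*n^4 - 128*n^3 + 210*n^2 - 150*n + 125)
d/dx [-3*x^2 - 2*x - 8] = -6*x - 2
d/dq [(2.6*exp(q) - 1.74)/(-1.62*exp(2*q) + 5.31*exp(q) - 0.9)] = (4.212*exp(2*q) - 5.6376*exp(q) + 6.8994)*exp(q)/(2.6244*exp(4*q) - 17.2044*exp(3*q) + 31.1121*exp(2*q) - 9.558*exp(q) + 0.81)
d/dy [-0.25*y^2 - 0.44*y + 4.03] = -0.5*y - 0.44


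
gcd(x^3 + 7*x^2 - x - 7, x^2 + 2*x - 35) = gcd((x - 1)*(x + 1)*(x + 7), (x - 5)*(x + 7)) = x + 7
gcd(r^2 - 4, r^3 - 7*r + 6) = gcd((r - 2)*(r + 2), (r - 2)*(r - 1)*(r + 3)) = r - 2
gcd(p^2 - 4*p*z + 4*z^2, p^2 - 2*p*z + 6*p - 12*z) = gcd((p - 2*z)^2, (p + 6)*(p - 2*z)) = -p + 2*z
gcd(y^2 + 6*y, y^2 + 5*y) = y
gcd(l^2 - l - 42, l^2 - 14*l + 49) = l - 7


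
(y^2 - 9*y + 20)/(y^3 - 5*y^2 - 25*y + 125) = (y - 4)/(y^2 - 25)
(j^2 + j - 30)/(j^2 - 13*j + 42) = (j^2 + j - 30)/(j^2 - 13*j + 42)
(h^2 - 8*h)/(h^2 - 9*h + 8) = h/(h - 1)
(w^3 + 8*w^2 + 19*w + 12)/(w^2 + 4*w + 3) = w + 4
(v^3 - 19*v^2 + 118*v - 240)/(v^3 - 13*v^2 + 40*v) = (v - 6)/v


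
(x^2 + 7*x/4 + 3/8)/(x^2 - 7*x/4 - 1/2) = (x + 3/2)/(x - 2)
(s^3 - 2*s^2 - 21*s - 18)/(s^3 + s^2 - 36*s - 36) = (s + 3)/(s + 6)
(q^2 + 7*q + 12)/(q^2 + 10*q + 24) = (q + 3)/(q + 6)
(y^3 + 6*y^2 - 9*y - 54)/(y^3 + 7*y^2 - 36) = (y - 3)/(y - 2)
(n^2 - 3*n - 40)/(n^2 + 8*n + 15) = (n - 8)/(n + 3)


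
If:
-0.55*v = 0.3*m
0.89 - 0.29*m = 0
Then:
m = 3.07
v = -1.67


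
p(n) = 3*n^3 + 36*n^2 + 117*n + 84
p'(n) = 9*n^2 + 72*n + 117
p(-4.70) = 17.87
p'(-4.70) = -22.59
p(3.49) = 1058.34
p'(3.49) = 477.90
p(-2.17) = -31.02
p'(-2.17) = 3.14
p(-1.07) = -3.65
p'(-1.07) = 50.26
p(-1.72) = -26.00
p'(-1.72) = 19.79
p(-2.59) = -29.66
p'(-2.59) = -9.11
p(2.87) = 787.24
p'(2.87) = 397.77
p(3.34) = 988.16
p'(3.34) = 457.88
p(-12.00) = -1320.00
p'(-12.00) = 549.00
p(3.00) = 840.00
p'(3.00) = 414.00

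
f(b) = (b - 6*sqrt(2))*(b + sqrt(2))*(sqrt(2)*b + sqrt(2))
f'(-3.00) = 62.73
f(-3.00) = -51.51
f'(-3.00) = 62.73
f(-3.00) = -51.51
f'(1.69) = -43.87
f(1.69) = -80.25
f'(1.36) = -42.48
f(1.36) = -65.97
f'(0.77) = -37.68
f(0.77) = -42.18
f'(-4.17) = 118.41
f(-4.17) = -156.35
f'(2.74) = -42.17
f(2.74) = -126.24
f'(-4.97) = 163.17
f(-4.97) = -268.62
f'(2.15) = -44.28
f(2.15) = -100.59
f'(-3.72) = 95.62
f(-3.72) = -108.26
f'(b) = sqrt(2)*(b - 6*sqrt(2))*(b + sqrt(2)) + (b - 6*sqrt(2))*(sqrt(2)*b + sqrt(2)) + (b + sqrt(2))*(sqrt(2)*b + sqrt(2))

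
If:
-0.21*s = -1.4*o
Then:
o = 0.15*s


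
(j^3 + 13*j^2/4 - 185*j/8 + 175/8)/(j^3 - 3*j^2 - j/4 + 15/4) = (4*j^2 + 23*j - 35)/(2*(2*j^2 - j - 3))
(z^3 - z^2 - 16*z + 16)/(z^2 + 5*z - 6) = (z^2 - 16)/(z + 6)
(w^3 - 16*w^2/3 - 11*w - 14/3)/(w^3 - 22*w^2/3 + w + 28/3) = (3*w + 2)/(3*w - 4)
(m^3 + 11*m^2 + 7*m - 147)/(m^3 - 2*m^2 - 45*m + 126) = (m + 7)/(m - 6)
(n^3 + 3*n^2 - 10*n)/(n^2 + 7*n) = (n^2 + 3*n - 10)/(n + 7)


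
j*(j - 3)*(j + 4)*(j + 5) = j^4 + 6*j^3 - 7*j^2 - 60*j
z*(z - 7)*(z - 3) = z^3 - 10*z^2 + 21*z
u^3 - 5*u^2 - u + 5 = (u - 5)*(u - 1)*(u + 1)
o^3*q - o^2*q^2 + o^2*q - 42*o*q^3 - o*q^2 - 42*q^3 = (o - 7*q)*(o + 6*q)*(o*q + q)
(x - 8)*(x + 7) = x^2 - x - 56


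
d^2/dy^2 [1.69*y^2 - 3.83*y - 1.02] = 3.38000000000000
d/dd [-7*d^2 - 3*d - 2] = -14*d - 3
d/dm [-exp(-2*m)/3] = 2*exp(-2*m)/3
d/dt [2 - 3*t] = -3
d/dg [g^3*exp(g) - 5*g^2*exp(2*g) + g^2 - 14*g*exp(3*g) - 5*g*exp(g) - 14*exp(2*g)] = g^3*exp(g) - 10*g^2*exp(2*g) + 3*g^2*exp(g) - 42*g*exp(3*g) - 10*g*exp(2*g) - 5*g*exp(g) + 2*g - 14*exp(3*g) - 28*exp(2*g) - 5*exp(g)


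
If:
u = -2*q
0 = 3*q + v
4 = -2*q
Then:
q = -2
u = 4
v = 6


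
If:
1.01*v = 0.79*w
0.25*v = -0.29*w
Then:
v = 0.00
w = 0.00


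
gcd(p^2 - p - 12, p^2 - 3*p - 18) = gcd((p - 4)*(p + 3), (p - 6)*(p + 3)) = p + 3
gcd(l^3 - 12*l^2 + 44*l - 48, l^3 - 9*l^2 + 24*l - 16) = l - 4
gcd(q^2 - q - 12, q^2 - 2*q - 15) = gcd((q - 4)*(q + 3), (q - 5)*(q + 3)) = q + 3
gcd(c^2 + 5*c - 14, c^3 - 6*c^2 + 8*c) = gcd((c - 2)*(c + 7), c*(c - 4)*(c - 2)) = c - 2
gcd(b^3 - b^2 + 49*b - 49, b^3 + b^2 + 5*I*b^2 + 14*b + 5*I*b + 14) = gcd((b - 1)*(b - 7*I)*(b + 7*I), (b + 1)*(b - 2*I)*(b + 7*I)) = b + 7*I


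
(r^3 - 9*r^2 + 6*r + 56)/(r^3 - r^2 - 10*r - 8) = (r - 7)/(r + 1)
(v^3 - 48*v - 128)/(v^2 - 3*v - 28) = (v^2 - 4*v - 32)/(v - 7)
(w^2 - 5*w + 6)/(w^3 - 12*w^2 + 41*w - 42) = 1/(w - 7)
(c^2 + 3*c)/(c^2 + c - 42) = c*(c + 3)/(c^2 + c - 42)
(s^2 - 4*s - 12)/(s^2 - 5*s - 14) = (s - 6)/(s - 7)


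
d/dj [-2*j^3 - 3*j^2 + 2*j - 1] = -6*j^2 - 6*j + 2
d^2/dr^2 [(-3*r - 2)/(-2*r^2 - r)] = 4*(6*r^3 + 12*r^2 + 6*r + 1)/(r^3*(8*r^3 + 12*r^2 + 6*r + 1))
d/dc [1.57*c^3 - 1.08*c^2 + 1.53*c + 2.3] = 4.71*c^2 - 2.16*c + 1.53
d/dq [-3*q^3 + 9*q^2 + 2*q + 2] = -9*q^2 + 18*q + 2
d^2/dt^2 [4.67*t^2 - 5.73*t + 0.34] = 9.34000000000000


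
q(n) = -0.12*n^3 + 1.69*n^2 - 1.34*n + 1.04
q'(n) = -0.36*n^2 + 3.38*n - 1.34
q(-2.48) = 16.59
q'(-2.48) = -11.94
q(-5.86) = 91.07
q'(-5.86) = -33.51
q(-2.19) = 13.34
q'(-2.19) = -10.47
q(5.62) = 25.59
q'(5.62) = 6.29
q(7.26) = 34.47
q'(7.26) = 4.22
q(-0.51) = 2.18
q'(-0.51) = -3.16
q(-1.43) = 6.76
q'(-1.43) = -6.91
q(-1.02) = 4.29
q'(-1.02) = -5.16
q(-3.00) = 23.51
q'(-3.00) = -14.72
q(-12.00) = 467.84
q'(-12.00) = -93.74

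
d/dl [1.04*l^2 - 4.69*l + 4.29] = 2.08*l - 4.69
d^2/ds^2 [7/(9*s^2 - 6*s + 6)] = 14*(-9*s^2 + 6*s + 4*(3*s - 1)^2 - 6)/(3*(3*s^2 - 2*s + 2)^3)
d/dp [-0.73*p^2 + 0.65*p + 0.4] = 0.65 - 1.46*p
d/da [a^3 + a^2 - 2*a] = 3*a^2 + 2*a - 2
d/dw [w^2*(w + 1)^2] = 2*w*(w + 1)*(2*w + 1)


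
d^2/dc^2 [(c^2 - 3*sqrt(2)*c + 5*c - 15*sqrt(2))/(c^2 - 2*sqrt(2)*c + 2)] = 2*(-sqrt(2)*c^3 + 5*c^3 - 45*sqrt(2)*c^2 - 6*c^2 + 18*sqrt(2)*c + 150*c - 70*sqrt(2) - 20)/(c^6 - 6*sqrt(2)*c^5 + 30*c^4 - 40*sqrt(2)*c^3 + 60*c^2 - 24*sqrt(2)*c + 8)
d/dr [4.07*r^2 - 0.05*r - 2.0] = 8.14*r - 0.05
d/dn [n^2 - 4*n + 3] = 2*n - 4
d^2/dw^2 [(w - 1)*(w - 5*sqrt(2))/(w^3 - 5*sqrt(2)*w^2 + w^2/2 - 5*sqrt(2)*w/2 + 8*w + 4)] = 4*(4*w^6 - 60*sqrt(2)*w^5 - 12*w^5 + 180*sqrt(2)*w^4 + 498*w^4 - 1897*w^3 - 590*sqrt(2)*w^3 - 828*w^2 + 4215*sqrt(2)*w^2 - 7326*w + 1380*sqrt(2)*w - 1008 + 2090*sqrt(2))/(8*w^9 - 120*sqrt(2)*w^8 + 12*w^8 - 180*sqrt(2)*w^7 + 1398*w^7 - 4010*sqrt(2)*w^6 + 2089*w^6 - 5895*sqrt(2)*w^5 + 12180*w^5 - 10620*sqrt(2)*w^4 + 16878*w^4 - 12010*sqrt(2)*w^3 + 12448*w^3 - 5760*sqrt(2)*w^2 + 7536*w^2 - 960*sqrt(2)*w + 3072*w + 512)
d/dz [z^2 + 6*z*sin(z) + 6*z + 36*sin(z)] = 6*z*cos(z) + 2*z + 6*sin(z) + 36*cos(z) + 6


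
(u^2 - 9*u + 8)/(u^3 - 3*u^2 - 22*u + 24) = (u - 8)/(u^2 - 2*u - 24)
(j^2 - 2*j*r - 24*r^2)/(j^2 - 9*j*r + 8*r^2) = (j^2 - 2*j*r - 24*r^2)/(j^2 - 9*j*r + 8*r^2)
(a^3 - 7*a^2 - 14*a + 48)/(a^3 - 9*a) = (a^2 - 10*a + 16)/(a*(a - 3))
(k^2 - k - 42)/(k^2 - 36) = (k - 7)/(k - 6)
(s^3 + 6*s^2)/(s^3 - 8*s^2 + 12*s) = s*(s + 6)/(s^2 - 8*s + 12)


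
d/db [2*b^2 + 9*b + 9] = 4*b + 9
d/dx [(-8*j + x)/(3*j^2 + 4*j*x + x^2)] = (3*j^2 + 4*j*x + x^2 + 2*(2*j + x)*(8*j - x))/(3*j^2 + 4*j*x + x^2)^2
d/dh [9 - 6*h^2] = -12*h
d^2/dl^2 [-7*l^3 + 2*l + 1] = -42*l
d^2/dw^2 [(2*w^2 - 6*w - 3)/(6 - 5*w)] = 366/(125*w^3 - 450*w^2 + 540*w - 216)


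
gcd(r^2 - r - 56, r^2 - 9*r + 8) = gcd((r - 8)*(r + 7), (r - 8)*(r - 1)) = r - 8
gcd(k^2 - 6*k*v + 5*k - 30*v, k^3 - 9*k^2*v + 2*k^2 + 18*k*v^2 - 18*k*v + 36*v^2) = -k + 6*v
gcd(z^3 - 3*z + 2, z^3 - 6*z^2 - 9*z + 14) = z^2 + z - 2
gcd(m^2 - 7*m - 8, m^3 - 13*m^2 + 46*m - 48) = m - 8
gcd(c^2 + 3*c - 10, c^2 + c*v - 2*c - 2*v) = c - 2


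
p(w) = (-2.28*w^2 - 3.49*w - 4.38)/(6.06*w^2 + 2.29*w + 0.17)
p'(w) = (-12.12*w - 2.29)*(-2.28*w^2 - 3.49*w - 4.38)/(6.06*w^2 + 2.29*w + 0.17)^2 + (-4.56*w - 3.49)/(6.06*w^2 + 2.29*w + 0.17) = (15.9282*w^2 + 52.3104*w + 9.4369)/(36.7236*w^4 + 27.7548*w^3 + 7.3045*w^2 + 0.7786*w + 0.0289)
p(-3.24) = -0.30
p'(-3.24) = 0.00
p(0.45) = -2.64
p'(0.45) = 6.14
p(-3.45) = -0.30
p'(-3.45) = 0.00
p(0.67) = -1.75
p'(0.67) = 2.64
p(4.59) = -0.49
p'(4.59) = 0.03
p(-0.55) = -4.24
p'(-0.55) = -26.25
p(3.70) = -0.53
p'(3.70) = 0.05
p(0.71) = -1.65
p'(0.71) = 2.32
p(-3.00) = -0.30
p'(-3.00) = -0.00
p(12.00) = -0.42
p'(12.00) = 0.00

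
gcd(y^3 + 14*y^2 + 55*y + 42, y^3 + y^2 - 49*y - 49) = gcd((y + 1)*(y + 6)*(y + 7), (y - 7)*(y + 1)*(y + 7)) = y^2 + 8*y + 7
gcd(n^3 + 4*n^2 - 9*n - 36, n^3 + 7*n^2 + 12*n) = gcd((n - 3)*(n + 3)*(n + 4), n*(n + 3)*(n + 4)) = n^2 + 7*n + 12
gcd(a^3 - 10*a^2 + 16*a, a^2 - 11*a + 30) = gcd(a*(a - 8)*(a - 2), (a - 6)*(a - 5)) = 1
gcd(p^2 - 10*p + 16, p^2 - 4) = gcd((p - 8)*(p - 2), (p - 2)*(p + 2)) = p - 2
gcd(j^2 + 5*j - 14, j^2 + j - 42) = j + 7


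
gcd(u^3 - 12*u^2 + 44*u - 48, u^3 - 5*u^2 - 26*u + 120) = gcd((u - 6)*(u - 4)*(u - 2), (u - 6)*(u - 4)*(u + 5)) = u^2 - 10*u + 24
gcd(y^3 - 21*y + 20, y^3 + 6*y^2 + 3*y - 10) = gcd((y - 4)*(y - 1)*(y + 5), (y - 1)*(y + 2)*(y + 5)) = y^2 + 4*y - 5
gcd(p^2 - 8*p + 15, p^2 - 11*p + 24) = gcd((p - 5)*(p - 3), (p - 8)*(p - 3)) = p - 3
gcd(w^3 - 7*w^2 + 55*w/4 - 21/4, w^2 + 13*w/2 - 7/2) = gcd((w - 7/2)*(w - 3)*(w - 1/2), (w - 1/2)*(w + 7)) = w - 1/2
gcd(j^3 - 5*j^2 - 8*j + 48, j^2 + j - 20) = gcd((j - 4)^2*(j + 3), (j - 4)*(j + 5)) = j - 4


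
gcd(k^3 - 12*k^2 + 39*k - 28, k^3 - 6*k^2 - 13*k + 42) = k - 7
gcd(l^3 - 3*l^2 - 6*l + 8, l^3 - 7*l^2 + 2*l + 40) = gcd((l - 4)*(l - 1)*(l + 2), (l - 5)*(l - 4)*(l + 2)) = l^2 - 2*l - 8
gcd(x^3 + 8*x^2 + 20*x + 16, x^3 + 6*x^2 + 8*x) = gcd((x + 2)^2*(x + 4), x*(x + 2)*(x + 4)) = x^2 + 6*x + 8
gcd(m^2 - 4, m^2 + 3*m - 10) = m - 2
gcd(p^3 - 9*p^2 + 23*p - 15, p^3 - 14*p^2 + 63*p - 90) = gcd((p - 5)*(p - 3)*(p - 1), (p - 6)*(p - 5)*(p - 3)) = p^2 - 8*p + 15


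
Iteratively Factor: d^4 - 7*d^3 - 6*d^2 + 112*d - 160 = (d - 4)*(d^3 - 3*d^2 - 18*d + 40) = (d - 4)*(d - 2)*(d^2 - d - 20) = (d - 4)*(d - 2)*(d + 4)*(d - 5)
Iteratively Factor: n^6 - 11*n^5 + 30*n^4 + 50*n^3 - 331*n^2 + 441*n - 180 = (n + 3)*(n^5 - 14*n^4 + 72*n^3 - 166*n^2 + 167*n - 60) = (n - 1)*(n + 3)*(n^4 - 13*n^3 + 59*n^2 - 107*n + 60) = (n - 3)*(n - 1)*(n + 3)*(n^3 - 10*n^2 + 29*n - 20) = (n - 3)*(n - 1)^2*(n + 3)*(n^2 - 9*n + 20) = (n - 5)*(n - 3)*(n - 1)^2*(n + 3)*(n - 4)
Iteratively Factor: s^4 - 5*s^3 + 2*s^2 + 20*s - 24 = (s - 2)*(s^3 - 3*s^2 - 4*s + 12) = (s - 3)*(s - 2)*(s^2 - 4) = (s - 3)*(s - 2)*(s + 2)*(s - 2)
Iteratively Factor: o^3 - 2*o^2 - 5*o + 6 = (o + 2)*(o^2 - 4*o + 3) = (o - 3)*(o + 2)*(o - 1)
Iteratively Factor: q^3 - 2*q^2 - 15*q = (q + 3)*(q^2 - 5*q) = (q - 5)*(q + 3)*(q)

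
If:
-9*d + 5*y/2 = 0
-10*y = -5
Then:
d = 5/36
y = 1/2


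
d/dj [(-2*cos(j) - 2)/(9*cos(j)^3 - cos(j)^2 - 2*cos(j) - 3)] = -2*(23*cos(j)/2 + 13*cos(2*j) + 9*cos(3*j)/2 + 14)*sin(j)/(-9*cos(j)^3 + cos(j)^2 + 2*cos(j) + 3)^2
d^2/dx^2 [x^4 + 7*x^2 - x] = 12*x^2 + 14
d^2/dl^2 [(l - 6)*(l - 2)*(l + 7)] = 6*l - 2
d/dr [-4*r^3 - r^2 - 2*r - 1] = -12*r^2 - 2*r - 2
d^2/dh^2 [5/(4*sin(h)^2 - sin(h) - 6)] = 5*(64*sin(h)^4 - 12*sin(h)^3 + sin(h)^2 + 18*sin(h) - 50)/(-4*sin(h)^2 + sin(h) + 6)^3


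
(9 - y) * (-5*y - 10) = 5*y^2 - 35*y - 90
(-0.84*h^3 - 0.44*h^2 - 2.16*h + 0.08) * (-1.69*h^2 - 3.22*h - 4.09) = 1.4196*h^5 + 3.4484*h^4 + 8.5028*h^3 + 8.6196*h^2 + 8.5768*h - 0.3272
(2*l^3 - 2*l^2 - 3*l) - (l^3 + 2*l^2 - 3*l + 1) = l^3 - 4*l^2 - 1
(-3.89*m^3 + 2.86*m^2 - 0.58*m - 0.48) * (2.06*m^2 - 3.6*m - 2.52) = -8.0134*m^5 + 19.8956*m^4 - 1.688*m^3 - 6.108*m^2 + 3.1896*m + 1.2096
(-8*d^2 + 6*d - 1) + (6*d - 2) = -8*d^2 + 12*d - 3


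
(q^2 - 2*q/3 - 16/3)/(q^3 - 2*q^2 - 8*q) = (q - 8/3)/(q*(q - 4))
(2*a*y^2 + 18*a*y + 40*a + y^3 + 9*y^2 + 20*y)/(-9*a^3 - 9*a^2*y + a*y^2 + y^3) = (2*a*y^2 + 18*a*y + 40*a + y^3 + 9*y^2 + 20*y)/(-9*a^3 - 9*a^2*y + a*y^2 + y^3)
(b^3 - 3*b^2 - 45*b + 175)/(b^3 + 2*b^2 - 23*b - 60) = (b^2 + 2*b - 35)/(b^2 + 7*b + 12)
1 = 1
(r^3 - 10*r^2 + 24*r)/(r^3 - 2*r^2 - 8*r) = (r - 6)/(r + 2)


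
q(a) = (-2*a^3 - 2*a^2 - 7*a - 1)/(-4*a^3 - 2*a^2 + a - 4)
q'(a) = (-6*a^2 - 4*a - 7)/(-4*a^3 - 2*a^2 + a - 4) + (12*a^2 + 4*a - 1)*(-2*a^3 - 2*a^2 - 7*a - 1)/(-4*a^3 - 2*a^2 + a - 4)^2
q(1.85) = 0.97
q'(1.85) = -0.33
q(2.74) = 0.77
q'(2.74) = -0.15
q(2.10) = 0.90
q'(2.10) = -0.26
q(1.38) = 1.16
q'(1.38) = -0.47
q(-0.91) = -1.47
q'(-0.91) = 4.54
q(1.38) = 1.16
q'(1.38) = -0.47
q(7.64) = 0.56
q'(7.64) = -0.01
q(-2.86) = 0.70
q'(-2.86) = 0.22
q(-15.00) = 0.49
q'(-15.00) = 0.00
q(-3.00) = 0.67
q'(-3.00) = 0.18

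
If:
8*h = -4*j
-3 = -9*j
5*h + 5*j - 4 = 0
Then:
No Solution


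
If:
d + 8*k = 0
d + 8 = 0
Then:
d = -8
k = 1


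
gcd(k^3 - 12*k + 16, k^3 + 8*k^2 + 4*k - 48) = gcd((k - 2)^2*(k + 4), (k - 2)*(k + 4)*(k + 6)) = k^2 + 2*k - 8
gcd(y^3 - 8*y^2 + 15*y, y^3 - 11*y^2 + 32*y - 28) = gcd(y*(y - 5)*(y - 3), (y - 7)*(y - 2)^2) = 1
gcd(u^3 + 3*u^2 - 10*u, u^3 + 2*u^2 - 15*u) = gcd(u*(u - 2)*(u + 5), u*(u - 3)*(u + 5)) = u^2 + 5*u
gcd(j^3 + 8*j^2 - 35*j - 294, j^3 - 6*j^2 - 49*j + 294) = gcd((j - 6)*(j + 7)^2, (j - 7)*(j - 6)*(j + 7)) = j^2 + j - 42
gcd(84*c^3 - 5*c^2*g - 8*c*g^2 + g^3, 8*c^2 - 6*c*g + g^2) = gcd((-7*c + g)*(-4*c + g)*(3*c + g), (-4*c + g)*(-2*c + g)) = 4*c - g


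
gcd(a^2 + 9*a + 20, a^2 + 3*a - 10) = a + 5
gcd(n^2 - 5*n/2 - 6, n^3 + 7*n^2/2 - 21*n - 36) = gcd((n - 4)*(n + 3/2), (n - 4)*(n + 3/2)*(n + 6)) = n^2 - 5*n/2 - 6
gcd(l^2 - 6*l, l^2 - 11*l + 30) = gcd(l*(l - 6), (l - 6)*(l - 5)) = l - 6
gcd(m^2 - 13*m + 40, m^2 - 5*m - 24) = m - 8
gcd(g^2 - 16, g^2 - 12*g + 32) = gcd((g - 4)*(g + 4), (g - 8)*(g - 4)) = g - 4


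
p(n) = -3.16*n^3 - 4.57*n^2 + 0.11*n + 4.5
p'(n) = -9.48*n^2 - 9.14*n + 0.11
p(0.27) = 4.13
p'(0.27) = -3.05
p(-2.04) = 12.08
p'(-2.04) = -20.70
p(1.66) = -22.37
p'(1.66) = -41.19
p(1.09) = -4.90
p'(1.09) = -21.12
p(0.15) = 4.40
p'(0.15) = -1.47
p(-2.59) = 28.46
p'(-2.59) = -39.81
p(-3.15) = 57.58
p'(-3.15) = -65.16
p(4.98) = -498.57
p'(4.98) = -280.51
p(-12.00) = 4805.58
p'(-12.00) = -1255.33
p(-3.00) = 48.36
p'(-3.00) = -57.79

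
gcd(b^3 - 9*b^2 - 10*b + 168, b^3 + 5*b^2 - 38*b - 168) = b^2 - 2*b - 24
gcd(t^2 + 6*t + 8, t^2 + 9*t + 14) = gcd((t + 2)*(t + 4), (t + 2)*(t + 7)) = t + 2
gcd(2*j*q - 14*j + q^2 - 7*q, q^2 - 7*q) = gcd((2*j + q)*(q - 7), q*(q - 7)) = q - 7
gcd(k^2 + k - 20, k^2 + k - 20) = k^2 + k - 20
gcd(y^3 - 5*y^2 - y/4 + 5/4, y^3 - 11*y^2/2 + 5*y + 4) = y + 1/2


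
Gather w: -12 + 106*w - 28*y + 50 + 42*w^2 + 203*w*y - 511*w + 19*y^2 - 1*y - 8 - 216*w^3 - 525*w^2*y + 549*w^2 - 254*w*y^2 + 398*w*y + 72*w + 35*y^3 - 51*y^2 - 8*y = -216*w^3 + w^2*(591 - 525*y) + w*(-254*y^2 + 601*y - 333) + 35*y^3 - 32*y^2 - 37*y + 30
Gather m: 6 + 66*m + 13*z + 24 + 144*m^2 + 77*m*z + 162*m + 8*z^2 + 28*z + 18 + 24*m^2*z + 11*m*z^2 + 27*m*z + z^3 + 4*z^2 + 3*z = m^2*(24*z + 144) + m*(11*z^2 + 104*z + 228) + z^3 + 12*z^2 + 44*z + 48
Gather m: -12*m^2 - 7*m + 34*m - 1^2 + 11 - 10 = -12*m^2 + 27*m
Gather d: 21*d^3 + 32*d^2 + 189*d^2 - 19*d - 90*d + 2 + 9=21*d^3 + 221*d^2 - 109*d + 11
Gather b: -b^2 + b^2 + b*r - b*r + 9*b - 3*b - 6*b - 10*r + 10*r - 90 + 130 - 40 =0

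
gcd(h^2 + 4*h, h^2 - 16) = h + 4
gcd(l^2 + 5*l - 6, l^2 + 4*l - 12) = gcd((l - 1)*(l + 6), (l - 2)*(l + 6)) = l + 6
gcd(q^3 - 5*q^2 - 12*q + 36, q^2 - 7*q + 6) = q - 6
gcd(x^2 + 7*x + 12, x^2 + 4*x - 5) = 1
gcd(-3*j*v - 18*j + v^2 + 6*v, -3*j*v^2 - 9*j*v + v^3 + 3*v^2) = -3*j + v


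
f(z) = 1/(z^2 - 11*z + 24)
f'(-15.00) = 0.00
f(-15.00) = 0.00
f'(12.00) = -0.01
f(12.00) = 0.03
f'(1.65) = 0.10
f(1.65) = 0.12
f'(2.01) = 0.20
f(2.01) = 0.17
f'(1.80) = 0.13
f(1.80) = 0.13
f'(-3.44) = 0.00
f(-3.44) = 0.01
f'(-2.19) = 0.01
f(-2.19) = 0.02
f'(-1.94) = 0.01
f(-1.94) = 0.02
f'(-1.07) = 0.01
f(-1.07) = 0.03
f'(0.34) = 0.02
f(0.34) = 0.05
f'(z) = (11 - 2*z)/(z^2 - 11*z + 24)^2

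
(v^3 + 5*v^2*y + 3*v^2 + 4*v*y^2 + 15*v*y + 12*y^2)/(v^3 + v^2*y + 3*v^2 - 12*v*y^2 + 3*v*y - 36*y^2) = (-v - y)/(-v + 3*y)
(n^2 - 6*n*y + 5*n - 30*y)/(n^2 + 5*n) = (n - 6*y)/n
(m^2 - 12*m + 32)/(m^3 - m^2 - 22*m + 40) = (m - 8)/(m^2 + 3*m - 10)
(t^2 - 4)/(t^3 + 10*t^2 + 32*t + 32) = (t - 2)/(t^2 + 8*t + 16)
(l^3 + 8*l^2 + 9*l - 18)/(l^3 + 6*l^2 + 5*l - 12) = (l + 6)/(l + 4)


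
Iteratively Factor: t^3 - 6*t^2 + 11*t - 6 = (t - 2)*(t^2 - 4*t + 3) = (t - 3)*(t - 2)*(t - 1)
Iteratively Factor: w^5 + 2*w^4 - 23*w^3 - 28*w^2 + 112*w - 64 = (w - 1)*(w^4 + 3*w^3 - 20*w^2 - 48*w + 64) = (w - 1)*(w + 4)*(w^3 - w^2 - 16*w + 16) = (w - 1)*(w + 4)^2*(w^2 - 5*w + 4) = (w - 4)*(w - 1)*(w + 4)^2*(w - 1)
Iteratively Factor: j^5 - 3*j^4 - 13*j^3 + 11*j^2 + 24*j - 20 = (j - 1)*(j^4 - 2*j^3 - 15*j^2 - 4*j + 20) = (j - 1)^2*(j^3 - j^2 - 16*j - 20) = (j - 5)*(j - 1)^2*(j^2 + 4*j + 4) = (j - 5)*(j - 1)^2*(j + 2)*(j + 2)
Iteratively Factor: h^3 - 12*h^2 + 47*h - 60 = (h - 5)*(h^2 - 7*h + 12) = (h - 5)*(h - 4)*(h - 3)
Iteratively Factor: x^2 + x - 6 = (x - 2)*(x + 3)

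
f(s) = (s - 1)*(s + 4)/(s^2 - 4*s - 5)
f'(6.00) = -6.02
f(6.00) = 7.14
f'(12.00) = -0.13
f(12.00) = 1.93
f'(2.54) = -1.07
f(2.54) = -1.16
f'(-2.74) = -0.43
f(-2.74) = -0.35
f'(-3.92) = -0.19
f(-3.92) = -0.02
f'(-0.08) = -1.41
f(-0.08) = 0.91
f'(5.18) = -185.21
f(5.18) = 34.50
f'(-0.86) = -51.20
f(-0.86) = 7.12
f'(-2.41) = -0.61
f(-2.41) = -0.52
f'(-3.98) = -0.19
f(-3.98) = -0.00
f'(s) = (4 - 2*s)*(s - 1)*(s + 4)/(s^2 - 4*s - 5)^2 + (s - 1)/(s^2 - 4*s - 5) + (s + 4)/(s^2 - 4*s - 5) = (-7*s^2 - 2*s - 31)/(s^4 - 8*s^3 + 6*s^2 + 40*s + 25)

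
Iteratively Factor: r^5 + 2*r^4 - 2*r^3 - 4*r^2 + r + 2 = (r + 1)*(r^4 + r^3 - 3*r^2 - r + 2) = (r - 1)*(r + 1)*(r^3 + 2*r^2 - r - 2) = (r - 1)*(r + 1)*(r + 2)*(r^2 - 1) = (r - 1)*(r + 1)^2*(r + 2)*(r - 1)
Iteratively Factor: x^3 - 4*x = (x)*(x^2 - 4) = x*(x + 2)*(x - 2)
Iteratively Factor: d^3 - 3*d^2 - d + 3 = (d + 1)*(d^2 - 4*d + 3) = (d - 3)*(d + 1)*(d - 1)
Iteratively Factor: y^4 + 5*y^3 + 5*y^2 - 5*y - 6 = (y - 1)*(y^3 + 6*y^2 + 11*y + 6) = (y - 1)*(y + 2)*(y^2 + 4*y + 3) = (y - 1)*(y + 1)*(y + 2)*(y + 3)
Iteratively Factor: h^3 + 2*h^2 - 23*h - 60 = (h + 3)*(h^2 - h - 20) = (h + 3)*(h + 4)*(h - 5)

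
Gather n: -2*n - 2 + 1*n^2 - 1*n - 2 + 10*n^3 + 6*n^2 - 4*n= 10*n^3 + 7*n^2 - 7*n - 4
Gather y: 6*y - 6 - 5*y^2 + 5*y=-5*y^2 + 11*y - 6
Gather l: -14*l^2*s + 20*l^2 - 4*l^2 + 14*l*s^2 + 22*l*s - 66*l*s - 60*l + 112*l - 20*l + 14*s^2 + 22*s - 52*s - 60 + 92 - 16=l^2*(16 - 14*s) + l*(14*s^2 - 44*s + 32) + 14*s^2 - 30*s + 16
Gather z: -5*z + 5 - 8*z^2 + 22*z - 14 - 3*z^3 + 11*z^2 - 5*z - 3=-3*z^3 + 3*z^2 + 12*z - 12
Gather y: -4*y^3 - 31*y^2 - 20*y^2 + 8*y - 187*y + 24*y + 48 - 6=-4*y^3 - 51*y^2 - 155*y + 42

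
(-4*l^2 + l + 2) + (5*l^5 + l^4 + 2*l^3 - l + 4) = 5*l^5 + l^4 + 2*l^3 - 4*l^2 + 6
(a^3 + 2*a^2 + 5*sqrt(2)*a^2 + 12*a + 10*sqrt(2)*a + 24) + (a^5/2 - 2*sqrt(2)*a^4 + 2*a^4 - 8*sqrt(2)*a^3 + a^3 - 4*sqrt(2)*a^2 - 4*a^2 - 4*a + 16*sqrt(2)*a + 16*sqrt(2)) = a^5/2 - 2*sqrt(2)*a^4 + 2*a^4 - 8*sqrt(2)*a^3 + 2*a^3 - 2*a^2 + sqrt(2)*a^2 + 8*a + 26*sqrt(2)*a + 16*sqrt(2) + 24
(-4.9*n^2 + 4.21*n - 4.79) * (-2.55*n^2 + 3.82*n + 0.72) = 12.495*n^4 - 29.4535*n^3 + 24.7687*n^2 - 15.2666*n - 3.4488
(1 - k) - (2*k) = 1 - 3*k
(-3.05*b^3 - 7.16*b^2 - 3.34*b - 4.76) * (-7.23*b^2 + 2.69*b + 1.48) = 22.0515*b^5 + 43.5623*b^4 + 0.373799999999999*b^3 + 14.8334*b^2 - 17.7476*b - 7.0448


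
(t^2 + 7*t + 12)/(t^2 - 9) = (t + 4)/(t - 3)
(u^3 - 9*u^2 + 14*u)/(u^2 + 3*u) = (u^2 - 9*u + 14)/(u + 3)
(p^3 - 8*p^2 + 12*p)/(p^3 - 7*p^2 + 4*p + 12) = p/(p + 1)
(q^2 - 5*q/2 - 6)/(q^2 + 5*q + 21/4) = 2*(q - 4)/(2*q + 7)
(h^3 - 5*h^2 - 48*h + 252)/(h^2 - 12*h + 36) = h + 7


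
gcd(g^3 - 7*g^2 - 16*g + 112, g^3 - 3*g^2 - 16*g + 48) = g^2 - 16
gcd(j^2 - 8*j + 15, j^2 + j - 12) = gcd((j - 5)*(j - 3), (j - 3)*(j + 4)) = j - 3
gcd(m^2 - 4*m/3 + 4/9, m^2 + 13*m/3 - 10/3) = m - 2/3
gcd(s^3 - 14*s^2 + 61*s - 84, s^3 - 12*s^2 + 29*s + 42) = s - 7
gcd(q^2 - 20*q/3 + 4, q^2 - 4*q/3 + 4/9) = q - 2/3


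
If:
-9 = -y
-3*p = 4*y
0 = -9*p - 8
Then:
No Solution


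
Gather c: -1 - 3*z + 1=-3*z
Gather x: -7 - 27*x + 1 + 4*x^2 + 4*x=4*x^2 - 23*x - 6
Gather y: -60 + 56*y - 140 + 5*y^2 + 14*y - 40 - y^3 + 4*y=-y^3 + 5*y^2 + 74*y - 240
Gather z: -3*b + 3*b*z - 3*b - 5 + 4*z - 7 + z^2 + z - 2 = -6*b + z^2 + z*(3*b + 5) - 14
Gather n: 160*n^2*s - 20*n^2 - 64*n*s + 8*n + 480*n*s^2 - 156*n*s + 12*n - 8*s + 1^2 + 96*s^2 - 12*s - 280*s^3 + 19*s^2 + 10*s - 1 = n^2*(160*s - 20) + n*(480*s^2 - 220*s + 20) - 280*s^3 + 115*s^2 - 10*s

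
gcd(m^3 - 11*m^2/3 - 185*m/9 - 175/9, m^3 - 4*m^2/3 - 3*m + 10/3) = m + 5/3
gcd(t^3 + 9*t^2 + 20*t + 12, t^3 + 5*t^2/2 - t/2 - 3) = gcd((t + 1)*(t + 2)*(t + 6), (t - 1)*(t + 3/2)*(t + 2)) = t + 2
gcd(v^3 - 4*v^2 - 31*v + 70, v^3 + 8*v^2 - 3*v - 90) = v + 5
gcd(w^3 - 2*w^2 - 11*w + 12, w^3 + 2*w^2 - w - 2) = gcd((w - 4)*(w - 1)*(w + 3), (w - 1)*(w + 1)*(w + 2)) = w - 1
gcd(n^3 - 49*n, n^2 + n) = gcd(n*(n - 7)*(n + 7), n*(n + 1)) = n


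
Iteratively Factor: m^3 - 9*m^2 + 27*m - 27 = (m - 3)*(m^2 - 6*m + 9) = (m - 3)^2*(m - 3)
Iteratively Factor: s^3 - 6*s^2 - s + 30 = (s - 3)*(s^2 - 3*s - 10) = (s - 5)*(s - 3)*(s + 2)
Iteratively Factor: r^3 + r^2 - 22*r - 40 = (r + 4)*(r^2 - 3*r - 10) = (r - 5)*(r + 4)*(r + 2)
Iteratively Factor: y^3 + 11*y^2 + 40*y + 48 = (y + 4)*(y^2 + 7*y + 12) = (y + 4)^2*(y + 3)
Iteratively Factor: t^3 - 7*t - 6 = (t + 1)*(t^2 - t - 6) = (t - 3)*(t + 1)*(t + 2)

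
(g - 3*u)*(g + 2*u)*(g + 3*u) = g^3 + 2*g^2*u - 9*g*u^2 - 18*u^3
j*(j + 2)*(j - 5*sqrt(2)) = j^3 - 5*sqrt(2)*j^2 + 2*j^2 - 10*sqrt(2)*j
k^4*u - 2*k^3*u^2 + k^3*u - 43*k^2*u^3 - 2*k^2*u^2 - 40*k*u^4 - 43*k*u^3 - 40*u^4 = (k - 8*u)*(k + u)*(k + 5*u)*(k*u + u)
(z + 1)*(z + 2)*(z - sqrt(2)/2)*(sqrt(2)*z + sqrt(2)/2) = sqrt(2)*z^4 - z^3 + 7*sqrt(2)*z^3/2 - 7*z^2/2 + 7*sqrt(2)*z^2/2 - 7*z/2 + sqrt(2)*z - 1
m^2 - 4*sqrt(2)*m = m*(m - 4*sqrt(2))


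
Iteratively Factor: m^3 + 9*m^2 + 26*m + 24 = (m + 3)*(m^2 + 6*m + 8) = (m + 2)*(m + 3)*(m + 4)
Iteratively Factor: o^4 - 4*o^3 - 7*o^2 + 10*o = (o - 5)*(o^3 + o^2 - 2*o) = o*(o - 5)*(o^2 + o - 2) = o*(o - 5)*(o + 2)*(o - 1)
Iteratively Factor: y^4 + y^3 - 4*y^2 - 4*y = (y + 1)*(y^3 - 4*y) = (y + 1)*(y + 2)*(y^2 - 2*y) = (y - 2)*(y + 1)*(y + 2)*(y)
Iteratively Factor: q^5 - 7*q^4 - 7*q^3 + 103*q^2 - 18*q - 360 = (q - 4)*(q^4 - 3*q^3 - 19*q^2 + 27*q + 90) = (q - 4)*(q + 3)*(q^3 - 6*q^2 - q + 30) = (q - 5)*(q - 4)*(q + 3)*(q^2 - q - 6) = (q - 5)*(q - 4)*(q - 3)*(q + 3)*(q + 2)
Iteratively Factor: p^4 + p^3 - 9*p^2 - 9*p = (p)*(p^3 + p^2 - 9*p - 9) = p*(p - 3)*(p^2 + 4*p + 3) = p*(p - 3)*(p + 3)*(p + 1)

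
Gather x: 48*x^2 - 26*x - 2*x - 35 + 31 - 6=48*x^2 - 28*x - 10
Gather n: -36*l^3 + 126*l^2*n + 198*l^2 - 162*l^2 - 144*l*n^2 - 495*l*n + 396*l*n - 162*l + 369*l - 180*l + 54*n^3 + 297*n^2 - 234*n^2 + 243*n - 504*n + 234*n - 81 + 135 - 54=-36*l^3 + 36*l^2 + 27*l + 54*n^3 + n^2*(63 - 144*l) + n*(126*l^2 - 99*l - 27)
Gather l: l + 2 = l + 2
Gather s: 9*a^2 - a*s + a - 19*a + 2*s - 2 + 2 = 9*a^2 - 18*a + s*(2 - a)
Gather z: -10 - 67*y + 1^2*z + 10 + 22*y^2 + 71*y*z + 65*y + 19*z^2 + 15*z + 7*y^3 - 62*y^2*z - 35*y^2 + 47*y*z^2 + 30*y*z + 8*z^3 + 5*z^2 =7*y^3 - 13*y^2 - 2*y + 8*z^3 + z^2*(47*y + 24) + z*(-62*y^2 + 101*y + 16)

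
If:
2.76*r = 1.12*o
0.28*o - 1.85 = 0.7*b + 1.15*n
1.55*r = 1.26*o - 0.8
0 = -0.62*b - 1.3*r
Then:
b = -1.08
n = -0.64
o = 1.27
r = 0.51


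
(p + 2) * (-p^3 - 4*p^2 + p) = -p^4 - 6*p^3 - 7*p^2 + 2*p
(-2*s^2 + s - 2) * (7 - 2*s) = 4*s^3 - 16*s^2 + 11*s - 14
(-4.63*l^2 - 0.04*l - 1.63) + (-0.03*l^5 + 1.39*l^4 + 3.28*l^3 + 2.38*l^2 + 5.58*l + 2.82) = -0.03*l^5 + 1.39*l^4 + 3.28*l^3 - 2.25*l^2 + 5.54*l + 1.19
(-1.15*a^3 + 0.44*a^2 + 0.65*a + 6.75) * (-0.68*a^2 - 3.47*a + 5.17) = 0.782*a^5 + 3.6913*a^4 - 7.9143*a^3 - 4.5707*a^2 - 20.062*a + 34.8975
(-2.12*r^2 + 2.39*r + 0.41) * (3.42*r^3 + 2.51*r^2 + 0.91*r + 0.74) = -7.2504*r^5 + 2.8526*r^4 + 5.4719*r^3 + 1.6352*r^2 + 2.1417*r + 0.3034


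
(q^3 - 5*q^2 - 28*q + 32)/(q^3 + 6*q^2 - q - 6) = (q^2 - 4*q - 32)/(q^2 + 7*q + 6)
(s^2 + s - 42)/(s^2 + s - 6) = (s^2 + s - 42)/(s^2 + s - 6)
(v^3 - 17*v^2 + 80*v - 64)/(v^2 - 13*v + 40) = (v^2 - 9*v + 8)/(v - 5)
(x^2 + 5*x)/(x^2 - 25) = x/(x - 5)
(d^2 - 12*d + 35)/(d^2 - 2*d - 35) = (d - 5)/(d + 5)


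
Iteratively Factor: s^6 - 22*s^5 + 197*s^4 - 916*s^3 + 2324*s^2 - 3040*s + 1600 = (s - 2)*(s^5 - 20*s^4 + 157*s^3 - 602*s^2 + 1120*s - 800) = (s - 5)*(s - 2)*(s^4 - 15*s^3 + 82*s^2 - 192*s + 160) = (s - 5)^2*(s - 2)*(s^3 - 10*s^2 + 32*s - 32) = (s - 5)^2*(s - 4)*(s - 2)*(s^2 - 6*s + 8) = (s - 5)^2*(s - 4)*(s - 2)^2*(s - 4)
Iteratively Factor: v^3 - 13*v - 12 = (v - 4)*(v^2 + 4*v + 3) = (v - 4)*(v + 3)*(v + 1)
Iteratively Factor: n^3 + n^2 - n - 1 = (n + 1)*(n^2 - 1) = (n + 1)^2*(n - 1)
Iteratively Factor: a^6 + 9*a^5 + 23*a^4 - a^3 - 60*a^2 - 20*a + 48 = (a + 2)*(a^5 + 7*a^4 + 9*a^3 - 19*a^2 - 22*a + 24) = (a + 2)*(a + 3)*(a^4 + 4*a^3 - 3*a^2 - 10*a + 8) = (a + 2)^2*(a + 3)*(a^3 + 2*a^2 - 7*a + 4) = (a + 2)^2*(a + 3)*(a + 4)*(a^2 - 2*a + 1) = (a - 1)*(a + 2)^2*(a + 3)*(a + 4)*(a - 1)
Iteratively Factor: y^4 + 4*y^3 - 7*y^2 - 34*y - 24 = (y + 1)*(y^3 + 3*y^2 - 10*y - 24) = (y + 1)*(y + 2)*(y^2 + y - 12) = (y - 3)*(y + 1)*(y + 2)*(y + 4)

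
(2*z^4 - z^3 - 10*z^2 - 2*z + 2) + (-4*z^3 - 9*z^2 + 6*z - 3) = 2*z^4 - 5*z^3 - 19*z^2 + 4*z - 1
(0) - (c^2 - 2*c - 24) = -c^2 + 2*c + 24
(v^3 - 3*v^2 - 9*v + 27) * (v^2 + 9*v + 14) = v^5 + 6*v^4 - 22*v^3 - 96*v^2 + 117*v + 378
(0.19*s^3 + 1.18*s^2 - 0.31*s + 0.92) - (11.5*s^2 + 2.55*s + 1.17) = 0.19*s^3 - 10.32*s^2 - 2.86*s - 0.25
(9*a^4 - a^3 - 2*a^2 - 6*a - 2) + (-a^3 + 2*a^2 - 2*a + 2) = 9*a^4 - 2*a^3 - 8*a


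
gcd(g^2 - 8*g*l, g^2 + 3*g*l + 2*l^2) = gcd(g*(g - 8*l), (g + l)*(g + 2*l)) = 1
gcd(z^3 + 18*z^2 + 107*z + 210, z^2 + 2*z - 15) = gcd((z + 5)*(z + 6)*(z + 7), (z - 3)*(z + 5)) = z + 5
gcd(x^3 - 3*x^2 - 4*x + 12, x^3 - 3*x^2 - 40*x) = 1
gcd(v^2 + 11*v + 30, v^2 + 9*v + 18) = v + 6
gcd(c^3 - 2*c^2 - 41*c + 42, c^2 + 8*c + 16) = 1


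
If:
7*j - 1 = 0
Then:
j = 1/7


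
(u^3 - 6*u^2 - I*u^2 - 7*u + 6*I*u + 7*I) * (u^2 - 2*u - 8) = u^5 - 8*u^4 - I*u^4 - 3*u^3 + 8*I*u^3 + 62*u^2 + 3*I*u^2 + 56*u - 62*I*u - 56*I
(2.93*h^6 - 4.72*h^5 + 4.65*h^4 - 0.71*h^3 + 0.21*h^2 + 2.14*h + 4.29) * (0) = 0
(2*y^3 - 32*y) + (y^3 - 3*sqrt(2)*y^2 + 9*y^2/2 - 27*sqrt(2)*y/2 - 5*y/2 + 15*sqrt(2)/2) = 3*y^3 - 3*sqrt(2)*y^2 + 9*y^2/2 - 69*y/2 - 27*sqrt(2)*y/2 + 15*sqrt(2)/2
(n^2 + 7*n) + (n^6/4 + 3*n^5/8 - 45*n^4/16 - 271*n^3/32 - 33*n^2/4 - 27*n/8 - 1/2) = n^6/4 + 3*n^5/8 - 45*n^4/16 - 271*n^3/32 - 29*n^2/4 + 29*n/8 - 1/2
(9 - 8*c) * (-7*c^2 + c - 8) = 56*c^3 - 71*c^2 + 73*c - 72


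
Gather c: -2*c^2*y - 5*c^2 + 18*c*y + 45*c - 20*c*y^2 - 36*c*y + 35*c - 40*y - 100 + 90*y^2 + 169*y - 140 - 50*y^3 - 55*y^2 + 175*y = c^2*(-2*y - 5) + c*(-20*y^2 - 18*y + 80) - 50*y^3 + 35*y^2 + 304*y - 240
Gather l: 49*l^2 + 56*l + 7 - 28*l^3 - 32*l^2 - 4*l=-28*l^3 + 17*l^2 + 52*l + 7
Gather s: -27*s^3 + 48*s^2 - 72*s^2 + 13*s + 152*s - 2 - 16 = -27*s^3 - 24*s^2 + 165*s - 18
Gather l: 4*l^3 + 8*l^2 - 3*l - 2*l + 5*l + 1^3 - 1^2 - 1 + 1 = 4*l^3 + 8*l^2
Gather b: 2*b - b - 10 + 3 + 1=b - 6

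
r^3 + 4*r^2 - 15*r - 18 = (r - 3)*(r + 1)*(r + 6)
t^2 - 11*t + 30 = (t - 6)*(t - 5)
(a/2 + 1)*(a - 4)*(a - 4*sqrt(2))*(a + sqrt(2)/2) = a^4/2 - 7*sqrt(2)*a^3/4 - a^3 - 6*a^2 + 7*sqrt(2)*a^2/2 + 4*a + 14*sqrt(2)*a + 16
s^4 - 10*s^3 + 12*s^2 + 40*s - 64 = (s - 8)*(s - 2)^2*(s + 2)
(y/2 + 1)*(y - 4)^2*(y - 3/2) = y^4/2 - 15*y^3/4 + 9*y^2/2 + 16*y - 24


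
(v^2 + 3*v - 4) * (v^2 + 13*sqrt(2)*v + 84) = v^4 + 3*v^3 + 13*sqrt(2)*v^3 + 39*sqrt(2)*v^2 + 80*v^2 - 52*sqrt(2)*v + 252*v - 336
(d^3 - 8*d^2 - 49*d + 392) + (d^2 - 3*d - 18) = d^3 - 7*d^2 - 52*d + 374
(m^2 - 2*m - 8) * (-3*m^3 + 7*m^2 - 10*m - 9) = -3*m^5 + 13*m^4 - 45*m^2 + 98*m + 72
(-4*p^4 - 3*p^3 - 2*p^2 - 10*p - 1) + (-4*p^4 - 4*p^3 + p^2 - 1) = -8*p^4 - 7*p^3 - p^2 - 10*p - 2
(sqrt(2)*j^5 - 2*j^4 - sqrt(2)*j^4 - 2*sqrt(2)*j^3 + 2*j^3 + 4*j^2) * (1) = sqrt(2)*j^5 - 2*j^4 - sqrt(2)*j^4 - 2*sqrt(2)*j^3 + 2*j^3 + 4*j^2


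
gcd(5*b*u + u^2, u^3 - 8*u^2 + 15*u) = u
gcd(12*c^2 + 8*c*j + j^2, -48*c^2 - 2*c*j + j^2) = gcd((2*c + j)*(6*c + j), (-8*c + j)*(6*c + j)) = 6*c + j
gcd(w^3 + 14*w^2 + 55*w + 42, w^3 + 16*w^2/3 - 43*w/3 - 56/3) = w^2 + 8*w + 7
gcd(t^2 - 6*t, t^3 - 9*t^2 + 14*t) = t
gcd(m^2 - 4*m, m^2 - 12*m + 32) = m - 4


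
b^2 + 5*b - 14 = (b - 2)*(b + 7)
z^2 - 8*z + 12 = (z - 6)*(z - 2)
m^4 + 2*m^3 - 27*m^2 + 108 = (m - 3)^2*(m + 2)*(m + 6)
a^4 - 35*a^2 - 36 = (a - 6)*(a + 6)*(-I*a + 1)*(I*a + 1)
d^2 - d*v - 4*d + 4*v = (d - 4)*(d - v)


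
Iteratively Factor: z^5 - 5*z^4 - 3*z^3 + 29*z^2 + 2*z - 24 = (z + 1)*(z^4 - 6*z^3 + 3*z^2 + 26*z - 24) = (z - 3)*(z + 1)*(z^3 - 3*z^2 - 6*z + 8) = (z - 4)*(z - 3)*(z + 1)*(z^2 + z - 2) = (z - 4)*(z - 3)*(z + 1)*(z + 2)*(z - 1)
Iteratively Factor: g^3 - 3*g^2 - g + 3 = (g - 1)*(g^2 - 2*g - 3) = (g - 3)*(g - 1)*(g + 1)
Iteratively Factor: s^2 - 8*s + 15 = (s - 3)*(s - 5)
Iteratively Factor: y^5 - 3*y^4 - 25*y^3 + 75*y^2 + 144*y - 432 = (y - 3)*(y^4 - 25*y^2 + 144) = (y - 3)^2*(y^3 + 3*y^2 - 16*y - 48) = (y - 3)^2*(y + 3)*(y^2 - 16) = (y - 3)^2*(y + 3)*(y + 4)*(y - 4)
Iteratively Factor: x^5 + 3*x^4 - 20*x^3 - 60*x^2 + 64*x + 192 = (x + 2)*(x^4 + x^3 - 22*x^2 - 16*x + 96) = (x + 2)*(x + 3)*(x^3 - 2*x^2 - 16*x + 32) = (x - 2)*(x + 2)*(x + 3)*(x^2 - 16) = (x - 4)*(x - 2)*(x + 2)*(x + 3)*(x + 4)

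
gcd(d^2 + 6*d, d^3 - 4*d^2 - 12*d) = d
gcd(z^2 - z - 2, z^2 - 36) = 1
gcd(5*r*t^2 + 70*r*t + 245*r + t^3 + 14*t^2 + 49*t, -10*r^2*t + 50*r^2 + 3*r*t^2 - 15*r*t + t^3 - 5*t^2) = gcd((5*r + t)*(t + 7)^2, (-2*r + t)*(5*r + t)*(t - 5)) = 5*r + t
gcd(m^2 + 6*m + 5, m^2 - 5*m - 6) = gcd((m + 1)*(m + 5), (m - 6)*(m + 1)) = m + 1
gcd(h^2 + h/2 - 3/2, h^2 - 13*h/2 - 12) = h + 3/2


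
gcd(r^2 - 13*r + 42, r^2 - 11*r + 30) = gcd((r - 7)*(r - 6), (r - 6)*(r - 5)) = r - 6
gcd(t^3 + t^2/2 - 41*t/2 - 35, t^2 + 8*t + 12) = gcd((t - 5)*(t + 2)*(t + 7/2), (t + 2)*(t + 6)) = t + 2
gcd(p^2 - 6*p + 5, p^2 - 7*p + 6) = p - 1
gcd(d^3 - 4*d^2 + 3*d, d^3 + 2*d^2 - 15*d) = d^2 - 3*d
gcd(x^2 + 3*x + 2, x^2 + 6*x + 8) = x + 2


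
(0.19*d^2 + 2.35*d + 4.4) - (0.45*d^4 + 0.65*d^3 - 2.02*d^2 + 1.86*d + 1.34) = -0.45*d^4 - 0.65*d^3 + 2.21*d^2 + 0.49*d + 3.06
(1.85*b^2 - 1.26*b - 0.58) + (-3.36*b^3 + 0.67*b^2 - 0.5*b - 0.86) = -3.36*b^3 + 2.52*b^2 - 1.76*b - 1.44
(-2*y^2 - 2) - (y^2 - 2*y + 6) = -3*y^2 + 2*y - 8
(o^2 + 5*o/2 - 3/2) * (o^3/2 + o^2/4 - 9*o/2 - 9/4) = o^5/2 + 3*o^4/2 - 37*o^3/8 - 111*o^2/8 + 9*o/8 + 27/8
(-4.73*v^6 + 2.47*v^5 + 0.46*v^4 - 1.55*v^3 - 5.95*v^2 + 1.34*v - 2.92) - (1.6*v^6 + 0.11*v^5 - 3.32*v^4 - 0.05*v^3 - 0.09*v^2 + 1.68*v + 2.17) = -6.33*v^6 + 2.36*v^5 + 3.78*v^4 - 1.5*v^3 - 5.86*v^2 - 0.34*v - 5.09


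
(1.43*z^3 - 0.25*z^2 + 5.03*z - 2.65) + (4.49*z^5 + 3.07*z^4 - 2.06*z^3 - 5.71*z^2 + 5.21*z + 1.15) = 4.49*z^5 + 3.07*z^4 - 0.63*z^3 - 5.96*z^2 + 10.24*z - 1.5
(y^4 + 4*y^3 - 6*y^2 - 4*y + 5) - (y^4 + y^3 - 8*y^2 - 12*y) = 3*y^3 + 2*y^2 + 8*y + 5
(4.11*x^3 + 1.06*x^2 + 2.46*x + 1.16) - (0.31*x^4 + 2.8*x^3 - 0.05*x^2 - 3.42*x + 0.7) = -0.31*x^4 + 1.31*x^3 + 1.11*x^2 + 5.88*x + 0.46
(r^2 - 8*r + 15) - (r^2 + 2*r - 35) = 50 - 10*r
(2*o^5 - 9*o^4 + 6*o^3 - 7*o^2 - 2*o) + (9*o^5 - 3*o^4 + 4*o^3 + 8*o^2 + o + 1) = 11*o^5 - 12*o^4 + 10*o^3 + o^2 - o + 1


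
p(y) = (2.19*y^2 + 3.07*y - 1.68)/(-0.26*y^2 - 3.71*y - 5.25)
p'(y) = (0.52*y + 3.71)*(2.19*y^2 + 3.07*y - 1.68)/(-0.26*y^2 - 3.71*y - 5.25)^2 + (4.38*y + 3.07)/(-0.26*y^2 - 3.71*y - 5.25)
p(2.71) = -1.32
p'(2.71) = -0.48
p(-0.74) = 1.04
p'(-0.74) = -1.24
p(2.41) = -1.17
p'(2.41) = -0.50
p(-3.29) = 2.88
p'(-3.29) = -1.35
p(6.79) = -2.83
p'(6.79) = -0.29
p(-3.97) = 3.84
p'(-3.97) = -1.49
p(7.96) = -3.15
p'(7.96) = -0.26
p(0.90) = -0.32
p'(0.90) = -0.64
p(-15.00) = -54.94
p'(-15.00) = -20.01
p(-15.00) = -54.94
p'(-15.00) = -20.01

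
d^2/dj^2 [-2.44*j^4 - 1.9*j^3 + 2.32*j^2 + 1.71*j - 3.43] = -29.28*j^2 - 11.4*j + 4.64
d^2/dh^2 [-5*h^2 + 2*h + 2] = -10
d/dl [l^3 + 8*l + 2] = 3*l^2 + 8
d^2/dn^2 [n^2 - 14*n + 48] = 2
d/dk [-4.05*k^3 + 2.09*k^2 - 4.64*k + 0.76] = -12.15*k^2 + 4.18*k - 4.64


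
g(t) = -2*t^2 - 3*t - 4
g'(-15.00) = 57.00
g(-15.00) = -409.00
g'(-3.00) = 9.00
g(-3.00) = -13.00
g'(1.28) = -8.12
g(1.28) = -11.12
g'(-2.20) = 5.80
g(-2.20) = -7.08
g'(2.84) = -14.36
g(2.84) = -28.65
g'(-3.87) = 12.48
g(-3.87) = -22.34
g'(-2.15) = 5.60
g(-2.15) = -6.80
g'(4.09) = -19.36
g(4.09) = -49.73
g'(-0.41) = -1.36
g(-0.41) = -3.11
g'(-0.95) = 0.80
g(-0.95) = -2.96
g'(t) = -4*t - 3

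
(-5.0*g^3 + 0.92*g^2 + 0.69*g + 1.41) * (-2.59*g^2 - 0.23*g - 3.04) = 12.95*g^5 - 1.2328*g^4 + 13.2013*g^3 - 6.6074*g^2 - 2.4219*g - 4.2864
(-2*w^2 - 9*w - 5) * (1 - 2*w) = 4*w^3 + 16*w^2 + w - 5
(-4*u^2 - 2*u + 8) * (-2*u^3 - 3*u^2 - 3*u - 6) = 8*u^5 + 16*u^4 + 2*u^3 + 6*u^2 - 12*u - 48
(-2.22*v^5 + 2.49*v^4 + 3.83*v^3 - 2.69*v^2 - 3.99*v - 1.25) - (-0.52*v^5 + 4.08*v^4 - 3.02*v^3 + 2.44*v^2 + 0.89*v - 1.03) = -1.7*v^5 - 1.59*v^4 + 6.85*v^3 - 5.13*v^2 - 4.88*v - 0.22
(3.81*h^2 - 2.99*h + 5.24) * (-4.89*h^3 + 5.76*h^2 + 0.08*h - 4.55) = -18.6309*h^5 + 36.5667*h^4 - 42.5412*h^3 + 12.6077*h^2 + 14.0237*h - 23.842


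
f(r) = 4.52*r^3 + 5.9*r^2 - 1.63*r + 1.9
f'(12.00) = 2092.61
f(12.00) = 8642.50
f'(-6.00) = 415.73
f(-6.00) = -752.24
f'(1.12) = 28.60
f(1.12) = 13.83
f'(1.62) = 53.07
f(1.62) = 33.96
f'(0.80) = 16.49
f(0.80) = 6.69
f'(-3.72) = 142.12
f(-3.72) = -143.07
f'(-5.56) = 351.95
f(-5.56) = -583.54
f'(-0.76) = -2.77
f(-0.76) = 4.56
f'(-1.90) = 24.90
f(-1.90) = -4.71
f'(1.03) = 24.91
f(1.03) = 11.42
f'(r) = 13.56*r^2 + 11.8*r - 1.63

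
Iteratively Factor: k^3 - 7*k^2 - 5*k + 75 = (k - 5)*(k^2 - 2*k - 15) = (k - 5)*(k + 3)*(k - 5)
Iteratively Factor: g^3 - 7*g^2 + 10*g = (g - 2)*(g^2 - 5*g) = (g - 5)*(g - 2)*(g)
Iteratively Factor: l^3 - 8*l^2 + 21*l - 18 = (l - 3)*(l^2 - 5*l + 6) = (l - 3)*(l - 2)*(l - 3)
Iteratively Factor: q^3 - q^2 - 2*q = (q + 1)*(q^2 - 2*q) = q*(q + 1)*(q - 2)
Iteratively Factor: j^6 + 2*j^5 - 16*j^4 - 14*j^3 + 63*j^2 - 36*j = (j)*(j^5 + 2*j^4 - 16*j^3 - 14*j^2 + 63*j - 36) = j*(j + 3)*(j^4 - j^3 - 13*j^2 + 25*j - 12) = j*(j - 1)*(j + 3)*(j^3 - 13*j + 12) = j*(j - 1)^2*(j + 3)*(j^2 + j - 12) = j*(j - 1)^2*(j + 3)*(j + 4)*(j - 3)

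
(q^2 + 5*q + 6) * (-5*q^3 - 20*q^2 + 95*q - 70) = -5*q^5 - 45*q^4 - 35*q^3 + 285*q^2 + 220*q - 420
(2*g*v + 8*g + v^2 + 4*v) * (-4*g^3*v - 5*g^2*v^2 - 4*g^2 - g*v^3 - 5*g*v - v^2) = -8*g^4*v^2 - 32*g^4*v - 14*g^3*v^3 - 56*g^3*v^2 - 8*g^3*v - 32*g^3 - 7*g^2*v^4 - 28*g^2*v^3 - 14*g^2*v^2 - 56*g^2*v - g*v^5 - 4*g*v^4 - 7*g*v^3 - 28*g*v^2 - v^4 - 4*v^3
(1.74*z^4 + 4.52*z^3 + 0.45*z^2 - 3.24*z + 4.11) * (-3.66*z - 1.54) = -6.3684*z^5 - 19.2228*z^4 - 8.6078*z^3 + 11.1654*z^2 - 10.053*z - 6.3294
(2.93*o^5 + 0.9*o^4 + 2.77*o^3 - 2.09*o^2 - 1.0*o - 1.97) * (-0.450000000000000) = -1.3185*o^5 - 0.405*o^4 - 1.2465*o^3 + 0.9405*o^2 + 0.45*o + 0.8865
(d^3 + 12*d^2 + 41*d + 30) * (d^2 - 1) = d^5 + 12*d^4 + 40*d^3 + 18*d^2 - 41*d - 30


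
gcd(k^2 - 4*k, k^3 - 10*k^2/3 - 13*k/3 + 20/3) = k - 4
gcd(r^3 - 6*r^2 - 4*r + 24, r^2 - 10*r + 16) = r - 2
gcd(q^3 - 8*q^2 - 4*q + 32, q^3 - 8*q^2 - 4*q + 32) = q^3 - 8*q^2 - 4*q + 32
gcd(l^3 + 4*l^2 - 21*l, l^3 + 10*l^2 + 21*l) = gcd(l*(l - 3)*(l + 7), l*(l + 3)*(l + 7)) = l^2 + 7*l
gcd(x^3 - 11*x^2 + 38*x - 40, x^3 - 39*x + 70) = x^2 - 7*x + 10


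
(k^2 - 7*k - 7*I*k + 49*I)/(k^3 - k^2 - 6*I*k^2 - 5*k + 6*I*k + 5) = (k^2 - 7*k*(1 + I) + 49*I)/(k^3 - k^2*(1 + 6*I) + k*(-5 + 6*I) + 5)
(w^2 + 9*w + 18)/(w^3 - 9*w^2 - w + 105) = (w + 6)/(w^2 - 12*w + 35)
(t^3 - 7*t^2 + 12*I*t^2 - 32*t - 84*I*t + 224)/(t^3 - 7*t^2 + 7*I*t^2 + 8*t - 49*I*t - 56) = (t + 4*I)/(t - I)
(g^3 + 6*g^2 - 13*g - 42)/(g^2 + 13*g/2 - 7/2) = 2*(g^2 - g - 6)/(2*g - 1)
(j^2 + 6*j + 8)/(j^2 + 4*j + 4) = (j + 4)/(j + 2)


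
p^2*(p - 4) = p^3 - 4*p^2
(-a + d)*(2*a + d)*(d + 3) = -2*a^2*d - 6*a^2 + a*d^2 + 3*a*d + d^3 + 3*d^2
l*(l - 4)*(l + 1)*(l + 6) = l^4 + 3*l^3 - 22*l^2 - 24*l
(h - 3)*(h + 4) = h^2 + h - 12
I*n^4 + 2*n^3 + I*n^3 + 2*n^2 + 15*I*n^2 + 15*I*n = n*(n - 5*I)*(n + 3*I)*(I*n + I)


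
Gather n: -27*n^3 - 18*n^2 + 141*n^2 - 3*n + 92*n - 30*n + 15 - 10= -27*n^3 + 123*n^2 + 59*n + 5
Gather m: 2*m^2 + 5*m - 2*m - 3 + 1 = 2*m^2 + 3*m - 2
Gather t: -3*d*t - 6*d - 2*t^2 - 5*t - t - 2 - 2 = -6*d - 2*t^2 + t*(-3*d - 6) - 4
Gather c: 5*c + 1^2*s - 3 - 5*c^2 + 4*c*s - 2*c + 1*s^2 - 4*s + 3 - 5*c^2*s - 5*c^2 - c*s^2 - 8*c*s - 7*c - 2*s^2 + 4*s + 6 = c^2*(-5*s - 10) + c*(-s^2 - 4*s - 4) - s^2 + s + 6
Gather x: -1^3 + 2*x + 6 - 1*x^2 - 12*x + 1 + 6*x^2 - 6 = 5*x^2 - 10*x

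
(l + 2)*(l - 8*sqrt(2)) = l^2 - 8*sqrt(2)*l + 2*l - 16*sqrt(2)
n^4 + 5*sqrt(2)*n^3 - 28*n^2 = n^2*(n - 2*sqrt(2))*(n + 7*sqrt(2))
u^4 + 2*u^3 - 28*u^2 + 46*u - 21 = (u - 3)*(u - 1)^2*(u + 7)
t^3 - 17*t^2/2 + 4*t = t*(t - 8)*(t - 1/2)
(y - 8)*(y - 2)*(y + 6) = y^3 - 4*y^2 - 44*y + 96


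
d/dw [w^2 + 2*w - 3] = 2*w + 2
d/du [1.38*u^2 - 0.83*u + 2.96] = 2.76*u - 0.83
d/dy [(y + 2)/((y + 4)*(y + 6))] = (-y^2 - 4*y + 4)/(y^4 + 20*y^3 + 148*y^2 + 480*y + 576)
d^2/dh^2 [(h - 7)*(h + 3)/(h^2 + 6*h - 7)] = 4*(-5*h^3 - 21*h^2 - 231*h - 511)/(h^6 + 18*h^5 + 87*h^4 - 36*h^3 - 609*h^2 + 882*h - 343)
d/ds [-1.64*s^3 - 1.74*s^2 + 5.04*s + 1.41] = -4.92*s^2 - 3.48*s + 5.04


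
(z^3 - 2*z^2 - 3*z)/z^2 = z - 2 - 3/z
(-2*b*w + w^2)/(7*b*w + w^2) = (-2*b + w)/(7*b + w)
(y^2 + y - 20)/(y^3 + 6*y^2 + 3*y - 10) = (y - 4)/(y^2 + y - 2)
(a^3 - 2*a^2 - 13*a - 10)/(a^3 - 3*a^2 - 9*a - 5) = (a + 2)/(a + 1)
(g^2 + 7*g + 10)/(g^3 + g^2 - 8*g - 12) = (g + 5)/(g^2 - g - 6)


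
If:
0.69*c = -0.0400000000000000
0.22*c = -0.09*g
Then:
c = -0.06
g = 0.14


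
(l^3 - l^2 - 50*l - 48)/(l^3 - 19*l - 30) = (-l^3 + l^2 + 50*l + 48)/(-l^3 + 19*l + 30)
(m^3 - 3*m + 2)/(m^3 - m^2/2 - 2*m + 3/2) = 2*(m + 2)/(2*m + 3)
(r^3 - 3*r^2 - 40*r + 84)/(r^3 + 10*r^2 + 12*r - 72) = (r - 7)/(r + 6)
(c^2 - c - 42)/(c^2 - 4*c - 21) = (c + 6)/(c + 3)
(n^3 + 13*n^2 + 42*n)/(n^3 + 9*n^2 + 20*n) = (n^2 + 13*n + 42)/(n^2 + 9*n + 20)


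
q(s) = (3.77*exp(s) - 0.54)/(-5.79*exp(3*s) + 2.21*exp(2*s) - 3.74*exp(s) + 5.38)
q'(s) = (3.77*exp(s) - 0.54)*(17.37*exp(3*s) - 4.42*exp(2*s) + 3.74*exp(s))/(-5.79*exp(3*s) + 2.21*exp(2*s) - 3.74*exp(s) + 5.38)^2 + 3.77*exp(s)/(-5.79*exp(3*s) + 2.21*exp(2*s) - 3.74*exp(s) + 5.38) = (43.6566*exp(3*s) - 17.7115*exp(2*s) + 2.3868*exp(s) + 18.263)*exp(s)/(33.5241*exp(6*s) - 25.5918*exp(5*s) + 48.1933*exp(4*s) - 78.8312*exp(3*s) + 37.7672*exp(2*s) - 40.2424*exp(s) + 28.9444)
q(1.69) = -0.02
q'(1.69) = 0.05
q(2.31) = -0.01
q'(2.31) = 0.01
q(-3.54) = -0.08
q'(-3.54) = 0.02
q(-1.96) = -0.00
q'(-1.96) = 0.11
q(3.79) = -0.00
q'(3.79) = 0.00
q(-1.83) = 0.01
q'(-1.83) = 0.13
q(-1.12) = 0.16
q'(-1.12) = 0.35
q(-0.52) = 0.63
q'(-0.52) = 1.81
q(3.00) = 0.00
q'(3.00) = 0.00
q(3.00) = 0.00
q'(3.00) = 0.00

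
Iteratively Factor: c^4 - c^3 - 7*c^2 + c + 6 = (c - 3)*(c^3 + 2*c^2 - c - 2) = (c - 3)*(c + 2)*(c^2 - 1) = (c - 3)*(c + 1)*(c + 2)*(c - 1)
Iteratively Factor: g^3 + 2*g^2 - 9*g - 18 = (g + 2)*(g^2 - 9) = (g - 3)*(g + 2)*(g + 3)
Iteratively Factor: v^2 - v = (v - 1)*(v)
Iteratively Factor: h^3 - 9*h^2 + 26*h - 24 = (h - 2)*(h^2 - 7*h + 12) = (h - 4)*(h - 2)*(h - 3)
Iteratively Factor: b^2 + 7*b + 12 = (b + 3)*(b + 4)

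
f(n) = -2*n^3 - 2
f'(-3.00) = -54.00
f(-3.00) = 52.00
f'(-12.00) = -864.00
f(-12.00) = 3454.00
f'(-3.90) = -91.26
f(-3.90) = 116.64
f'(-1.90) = -21.66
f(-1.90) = 11.72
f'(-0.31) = -0.58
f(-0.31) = -1.94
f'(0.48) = -1.38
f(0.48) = -2.22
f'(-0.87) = -4.54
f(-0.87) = -0.68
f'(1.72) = -17.75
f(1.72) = -12.18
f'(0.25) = -0.38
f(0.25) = -2.03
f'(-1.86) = -20.76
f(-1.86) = 10.87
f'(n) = -6*n^2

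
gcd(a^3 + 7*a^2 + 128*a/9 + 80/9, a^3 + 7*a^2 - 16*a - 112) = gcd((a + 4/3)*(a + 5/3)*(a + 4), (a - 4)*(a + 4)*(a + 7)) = a + 4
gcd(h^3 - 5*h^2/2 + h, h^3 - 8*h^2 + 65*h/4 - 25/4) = h - 1/2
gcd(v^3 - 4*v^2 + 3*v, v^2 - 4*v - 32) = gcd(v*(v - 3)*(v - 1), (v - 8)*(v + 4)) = 1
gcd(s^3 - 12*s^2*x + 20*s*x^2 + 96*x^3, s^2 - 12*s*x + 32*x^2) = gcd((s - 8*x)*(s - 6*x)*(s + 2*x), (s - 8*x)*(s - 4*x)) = -s + 8*x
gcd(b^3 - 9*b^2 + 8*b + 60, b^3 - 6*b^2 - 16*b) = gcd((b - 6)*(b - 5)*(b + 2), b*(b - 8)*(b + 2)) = b + 2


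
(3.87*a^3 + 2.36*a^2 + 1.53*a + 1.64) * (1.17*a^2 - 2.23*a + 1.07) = 4.5279*a^5 - 5.8689*a^4 + 0.668200000000001*a^3 + 1.0321*a^2 - 2.0201*a + 1.7548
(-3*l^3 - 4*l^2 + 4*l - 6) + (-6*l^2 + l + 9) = -3*l^3 - 10*l^2 + 5*l + 3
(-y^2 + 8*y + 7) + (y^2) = 8*y + 7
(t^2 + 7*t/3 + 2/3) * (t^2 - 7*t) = t^4 - 14*t^3/3 - 47*t^2/3 - 14*t/3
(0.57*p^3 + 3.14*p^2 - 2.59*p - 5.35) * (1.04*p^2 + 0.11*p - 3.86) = 0.5928*p^5 + 3.3283*p^4 - 4.5484*p^3 - 17.9693*p^2 + 9.4089*p + 20.651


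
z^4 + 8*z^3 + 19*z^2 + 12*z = z*(z + 1)*(z + 3)*(z + 4)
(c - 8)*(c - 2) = c^2 - 10*c + 16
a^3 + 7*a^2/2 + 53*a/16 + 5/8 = (a + 1/4)*(a + 5/4)*(a + 2)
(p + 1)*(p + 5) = p^2 + 6*p + 5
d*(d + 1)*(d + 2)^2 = d^4 + 5*d^3 + 8*d^2 + 4*d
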